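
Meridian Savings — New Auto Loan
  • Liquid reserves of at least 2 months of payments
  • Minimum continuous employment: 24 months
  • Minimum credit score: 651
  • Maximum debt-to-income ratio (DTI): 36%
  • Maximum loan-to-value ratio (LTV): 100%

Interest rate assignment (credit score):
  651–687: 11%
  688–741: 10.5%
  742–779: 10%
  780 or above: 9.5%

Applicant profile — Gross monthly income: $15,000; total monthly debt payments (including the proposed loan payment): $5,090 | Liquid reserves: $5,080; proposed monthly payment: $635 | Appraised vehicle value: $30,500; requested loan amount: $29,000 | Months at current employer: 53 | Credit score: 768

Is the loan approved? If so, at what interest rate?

Approved at 10%

Credit score 768 ≥ 651 (meets minimum)
Liquid reserves cover 5,080/635 = 8.0 months — ≥ 2 required
LTV: 29,000 ÷ 30,500 = 95.1%, within 100% cap
Employment 53 ≥ 24 months
DTI: 5,090 ÷ 15,000 = 33.9%, within the 36% cap
All requirements met. Score 768 falls in the 742–779 tier → 10%.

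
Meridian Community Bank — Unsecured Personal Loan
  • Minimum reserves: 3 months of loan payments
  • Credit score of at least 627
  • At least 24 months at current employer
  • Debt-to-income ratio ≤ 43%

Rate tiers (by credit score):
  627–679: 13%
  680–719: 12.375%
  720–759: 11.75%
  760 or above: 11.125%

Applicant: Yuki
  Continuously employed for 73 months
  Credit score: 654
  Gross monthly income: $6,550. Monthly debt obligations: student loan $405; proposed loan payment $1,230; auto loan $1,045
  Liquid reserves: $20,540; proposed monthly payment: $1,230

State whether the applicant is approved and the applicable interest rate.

Credit score 654 ≥ 627 (meets minimum)
Employment 73 ≥ 24 months
Reserves = 20,540/1,230 = 16.7 months ≥ 3
Total monthly debts = (405 + 1,230 + 1,045) = 2,680. DTI = 2,680/6,550 = 40.9% ≤ 43%
All requirements met. Score 654 falls in the 627–679 tier → 13%.

Approved at 13%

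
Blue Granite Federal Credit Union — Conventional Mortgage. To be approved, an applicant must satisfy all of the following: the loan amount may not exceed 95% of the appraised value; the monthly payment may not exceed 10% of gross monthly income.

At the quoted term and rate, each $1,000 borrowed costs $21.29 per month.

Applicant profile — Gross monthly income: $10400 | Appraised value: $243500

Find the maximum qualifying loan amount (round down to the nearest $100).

$48,800

Payment cap: 10% × $10,400 = $1,040/month.
At $21.29 per $1,000, that supports 1,040/21.29 × 1,000 ≈ $48,849 → $48,800.
LTV cap: 95% × $243,500 = $231,325 → $231,300.
Binding constraint: payment-to-income.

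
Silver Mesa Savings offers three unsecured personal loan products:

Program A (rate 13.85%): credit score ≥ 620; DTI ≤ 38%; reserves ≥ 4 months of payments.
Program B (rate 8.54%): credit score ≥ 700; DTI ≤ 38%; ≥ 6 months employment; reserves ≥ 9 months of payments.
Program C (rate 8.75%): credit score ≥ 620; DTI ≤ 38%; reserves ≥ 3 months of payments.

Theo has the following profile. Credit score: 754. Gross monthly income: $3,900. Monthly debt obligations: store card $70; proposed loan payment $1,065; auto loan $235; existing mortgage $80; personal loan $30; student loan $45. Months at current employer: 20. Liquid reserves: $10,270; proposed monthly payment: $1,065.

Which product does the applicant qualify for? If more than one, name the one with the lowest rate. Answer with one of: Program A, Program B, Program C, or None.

None

Total debts = (70 + 1,065 + 235 + 80 + 30 + 45) = 1,525; DTI = 1,525/3,900 = 39.1%.
Reserves = 10,270/1,065 = 9.6 months.
Program A: score 754 ≥ 620; DTI 39.1% > 38%; reserves 9.6 ≥ 4 mo → does not qualify.
Program B: score 754 ≥ 700; DTI 39.1% > 38%; employment 20 ≥ 6 mo; reserves 9.6 ≥ 9 mo → does not qualify.
Program C: score 754 ≥ 620; DTI 39.1% > 38%; reserves 9.6 ≥ 3 mo → does not qualify.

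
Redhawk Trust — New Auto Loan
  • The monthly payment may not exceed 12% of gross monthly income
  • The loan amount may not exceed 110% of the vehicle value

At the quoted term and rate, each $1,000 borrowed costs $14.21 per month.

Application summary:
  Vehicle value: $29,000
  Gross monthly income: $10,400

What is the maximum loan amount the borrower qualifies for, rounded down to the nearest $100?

Payment cap: 12% × $10,400 = $1,248/month.
At $14.21 per $1,000, that supports 1,248/14.21 × 1,000 ≈ $87,825 → $87,800.
LTV cap: 110% × $29,000 = $31,900 → $31,900.
Binding constraint: loan-to-value.

$31,900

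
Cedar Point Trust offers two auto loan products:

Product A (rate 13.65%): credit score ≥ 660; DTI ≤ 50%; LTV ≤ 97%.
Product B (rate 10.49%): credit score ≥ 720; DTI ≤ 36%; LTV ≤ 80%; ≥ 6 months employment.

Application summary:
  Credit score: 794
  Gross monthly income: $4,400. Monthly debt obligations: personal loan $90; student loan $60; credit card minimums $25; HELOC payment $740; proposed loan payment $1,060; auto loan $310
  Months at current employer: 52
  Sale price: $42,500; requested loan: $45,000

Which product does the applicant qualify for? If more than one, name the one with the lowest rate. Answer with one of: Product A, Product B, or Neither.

Total debts = (90 + 60 + 25 + 740 + 1,060 + 310) = 2,285; DTI = 2,285/4,400 = 51.9%.
LTV = 45,000/42,500 = 105.9%.
Product A: score 794 ≥ 660; DTI 51.9% > 50%; LTV 105.9% > 97% → does not qualify.
Product B: score 794 ≥ 720; DTI 51.9% > 36%; LTV 105.9% > 80%; employment 52 ≥ 6 mo → does not qualify.

Neither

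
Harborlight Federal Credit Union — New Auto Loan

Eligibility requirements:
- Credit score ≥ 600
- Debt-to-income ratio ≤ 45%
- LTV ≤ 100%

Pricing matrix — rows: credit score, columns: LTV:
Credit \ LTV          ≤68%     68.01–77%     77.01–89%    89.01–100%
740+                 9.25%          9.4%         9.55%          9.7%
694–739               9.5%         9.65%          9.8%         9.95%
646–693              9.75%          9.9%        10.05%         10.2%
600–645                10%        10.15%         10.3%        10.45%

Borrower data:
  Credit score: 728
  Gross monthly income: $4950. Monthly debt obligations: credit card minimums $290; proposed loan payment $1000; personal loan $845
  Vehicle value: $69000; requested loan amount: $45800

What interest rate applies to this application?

9.5%

Credit score 728 ≥ 600; Total monthly debts = (290 + 1,000 + 845) = 2,135. DTI: 2,135 ÷ 4,950 = 43.1%, within the 45% cap
Loan-to-value = 45,800/69,000 = 66.4% — pass (100% max)
Credit 728 → row 694–739; LTV 66.4% → column ≤68%. Grid cell → 9.5%.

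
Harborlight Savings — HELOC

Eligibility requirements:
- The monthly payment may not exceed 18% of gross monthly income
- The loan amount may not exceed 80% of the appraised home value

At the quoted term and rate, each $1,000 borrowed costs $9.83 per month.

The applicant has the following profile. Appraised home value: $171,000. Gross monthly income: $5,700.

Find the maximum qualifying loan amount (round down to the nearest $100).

Payment cap: 18% × $5,700 = $1,026/month.
At $9.83 per $1,000, that supports 1,026/9.83 × 1,000 ≈ $104,374 → $104,300.
LTV cap: 80% × $171,000 = $136,800 → $136,800.
Binding constraint: payment-to-income.

$104,300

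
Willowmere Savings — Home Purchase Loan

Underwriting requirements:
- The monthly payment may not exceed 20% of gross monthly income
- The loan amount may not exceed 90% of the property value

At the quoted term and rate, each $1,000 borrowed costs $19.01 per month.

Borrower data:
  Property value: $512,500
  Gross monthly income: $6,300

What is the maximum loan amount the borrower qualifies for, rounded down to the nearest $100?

$66,200

Payment cap: 20% × $6,300 = $1,260/month.
At $19.01 per $1,000, that supports 1,260/19.01 × 1,000 ≈ $66,280 → $66,200.
LTV cap: 90% × $512,500 = $461,250 → $461,200.
Binding constraint: payment-to-income.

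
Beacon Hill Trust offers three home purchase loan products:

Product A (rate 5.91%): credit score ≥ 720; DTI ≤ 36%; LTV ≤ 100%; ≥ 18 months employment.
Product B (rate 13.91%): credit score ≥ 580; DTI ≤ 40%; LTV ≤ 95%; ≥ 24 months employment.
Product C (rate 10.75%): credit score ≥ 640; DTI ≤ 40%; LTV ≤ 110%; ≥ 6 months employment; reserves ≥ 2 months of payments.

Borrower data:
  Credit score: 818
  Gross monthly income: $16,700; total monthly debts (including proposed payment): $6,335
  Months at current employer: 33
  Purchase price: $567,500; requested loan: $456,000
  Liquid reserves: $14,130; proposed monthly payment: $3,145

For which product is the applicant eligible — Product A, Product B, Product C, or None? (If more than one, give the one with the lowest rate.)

DTI = 6,335/16,700 = 37.9%.
LTV = 456,000/567,500 = 80.4%.
Reserves = 14,130/3,145 = 4.5 months.
Product A: score 818 ≥ 720; DTI 37.9% > 36%; LTV 80.4% ≤ 100%; employment 33 ≥ 18 mo → does not qualify.
Product B: score 818 ≥ 580; DTI 37.9% ≤ 40%; LTV 80.4% ≤ 95%; employment 33 ≥ 24 mo → qualifies.
Product C: score 818 ≥ 640; DTI 37.9% ≤ 40%; LTV 80.4% ≤ 110%; employment 33 ≥ 6 mo; reserves 4.5 ≥ 2 mo → qualifies.
Qualifying: Product B, Product C. Lowest rate is 10.75% → Product C.

Product C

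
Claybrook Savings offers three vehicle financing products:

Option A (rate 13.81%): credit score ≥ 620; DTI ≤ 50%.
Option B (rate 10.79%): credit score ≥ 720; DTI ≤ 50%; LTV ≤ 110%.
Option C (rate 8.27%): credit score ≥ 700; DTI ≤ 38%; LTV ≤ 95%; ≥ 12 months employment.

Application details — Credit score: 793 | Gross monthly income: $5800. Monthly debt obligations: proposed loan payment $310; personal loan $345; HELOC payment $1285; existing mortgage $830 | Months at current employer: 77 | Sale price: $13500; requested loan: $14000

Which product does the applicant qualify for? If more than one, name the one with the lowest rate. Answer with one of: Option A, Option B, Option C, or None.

Option B

Total debts = (310 + 345 + 1,285 + 830) = 2,770; DTI = 2,770/5,800 = 47.8%.
LTV = 14,000/13,500 = 103.7%.
Option A: score 793 ≥ 620; DTI 47.8% ≤ 50% → qualifies.
Option B: score 793 ≥ 720; DTI 47.8% ≤ 50%; LTV 103.7% ≤ 110% → qualifies.
Option C: score 793 ≥ 700; DTI 47.8% > 38%; LTV 103.7% > 95%; employment 77 ≥ 12 mo → does not qualify.
Qualifying: Option A, Option B. Lowest rate is 10.79% → Option B.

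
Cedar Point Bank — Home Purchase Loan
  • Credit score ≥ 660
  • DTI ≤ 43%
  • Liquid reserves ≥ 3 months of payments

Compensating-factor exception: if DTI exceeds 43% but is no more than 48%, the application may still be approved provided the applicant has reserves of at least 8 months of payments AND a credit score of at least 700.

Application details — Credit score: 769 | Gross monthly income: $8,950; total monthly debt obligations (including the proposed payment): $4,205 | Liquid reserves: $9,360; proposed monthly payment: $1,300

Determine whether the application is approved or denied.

Denied

Credit score 769 ≥ 660 (meets base)
DTI = 4,205/8,950 = 47% > 43% — standard DTI limit exceeded.
Liquid reserves cover 9,360/1,300 = 7.2 months — ≥ 3 required
DTI 47% is within the 43%–48% exception band; checking compensating factors.
Override check — reserves: 7.2 mo (short of 8); score: 769 (ok).
Override conditions not both satisfied; exception does not apply.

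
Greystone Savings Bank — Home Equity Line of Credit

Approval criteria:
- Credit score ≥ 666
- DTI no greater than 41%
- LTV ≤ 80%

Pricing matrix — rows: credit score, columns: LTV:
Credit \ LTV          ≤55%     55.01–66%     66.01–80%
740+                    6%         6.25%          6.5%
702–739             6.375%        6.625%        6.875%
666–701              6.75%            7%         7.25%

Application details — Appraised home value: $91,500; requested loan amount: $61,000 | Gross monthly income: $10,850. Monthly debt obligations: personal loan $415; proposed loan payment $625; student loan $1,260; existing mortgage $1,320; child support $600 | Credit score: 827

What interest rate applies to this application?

6.5%

Credit score 827 ≥ 666; Total monthly debts = (415 + 625 + 1,260 + 1,320 + 600) = 4,220. Debt-to-income = 4,220/10,850 = 38.9% — meets 41% limit
LTV = 61,000/91,500 = 66.7% ≤ 80%
Score 827 is in the 740+ band; LTV 66.7% is in the 66.01–80% band → 6.5%.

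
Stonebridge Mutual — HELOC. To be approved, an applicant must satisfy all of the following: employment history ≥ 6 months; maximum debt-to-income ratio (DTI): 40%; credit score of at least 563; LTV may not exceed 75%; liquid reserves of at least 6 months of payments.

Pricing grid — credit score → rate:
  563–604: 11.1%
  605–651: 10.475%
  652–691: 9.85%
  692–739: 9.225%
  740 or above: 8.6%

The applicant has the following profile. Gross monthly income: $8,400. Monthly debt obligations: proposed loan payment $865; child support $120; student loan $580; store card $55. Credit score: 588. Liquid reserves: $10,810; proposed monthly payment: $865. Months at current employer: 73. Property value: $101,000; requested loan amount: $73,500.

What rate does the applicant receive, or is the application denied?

Approved at 11.1%

Credit score 588 ≥ 563 (meets minimum)
Employment 73 ≥ 6 months
Liquid reserves cover 10,810/865 = 12.5 months — ≥ 6 required
Loan-to-value = 73,500/101,000 = 72.8% — pass (75% max)
Total monthly debts = (865 + 120 + 580 + 55) = 1,620. DTI = 1,620/8,400 = 19.3% ≤ 40%
All requirements met. Score 588 falls in the 563–604 tier → 11.1%.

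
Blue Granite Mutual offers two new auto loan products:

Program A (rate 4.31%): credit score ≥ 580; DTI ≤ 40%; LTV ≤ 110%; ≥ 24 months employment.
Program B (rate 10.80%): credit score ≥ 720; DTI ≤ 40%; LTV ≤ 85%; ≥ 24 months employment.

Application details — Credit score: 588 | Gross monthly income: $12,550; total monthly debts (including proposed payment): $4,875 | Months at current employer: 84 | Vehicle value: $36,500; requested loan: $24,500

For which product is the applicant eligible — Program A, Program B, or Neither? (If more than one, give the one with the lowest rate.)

DTI = 4,875/12,550 = 38.8%.
LTV = 24,500/36,500 = 67.1%.
Program A: score 588 ≥ 580; DTI 38.8% ≤ 40%; LTV 67.1% ≤ 110%; employment 84 ≥ 24 mo → qualifies.
Program B: score 588 < 720; DTI 38.8% ≤ 40%; LTV 67.1% ≤ 85%; employment 84 ≥ 24 mo → does not qualify.

Program A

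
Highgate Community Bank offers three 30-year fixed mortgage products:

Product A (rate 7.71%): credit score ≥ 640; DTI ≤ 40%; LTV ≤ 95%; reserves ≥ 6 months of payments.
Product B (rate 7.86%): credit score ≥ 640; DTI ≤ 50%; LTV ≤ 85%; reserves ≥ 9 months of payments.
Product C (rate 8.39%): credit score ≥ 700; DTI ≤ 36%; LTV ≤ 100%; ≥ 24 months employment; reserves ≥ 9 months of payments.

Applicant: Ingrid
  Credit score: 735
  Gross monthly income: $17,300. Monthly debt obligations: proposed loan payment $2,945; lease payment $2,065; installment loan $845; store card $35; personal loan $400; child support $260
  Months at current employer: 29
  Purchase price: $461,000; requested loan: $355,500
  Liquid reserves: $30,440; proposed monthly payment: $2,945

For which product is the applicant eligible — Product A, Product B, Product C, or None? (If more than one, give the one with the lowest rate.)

Product A

Total debts = (2,945 + 2,065 + 845 + 35 + 400 + 260) = 6,550; DTI = 6,550/17,300 = 37.9%.
LTV = 355,500/461,000 = 77.1%.
Reserves = 30,440/2,945 = 10.3 months.
Product A: score 735 ≥ 640; DTI 37.9% ≤ 40%; LTV 77.1% ≤ 95%; reserves 10.3 ≥ 6 mo → qualifies.
Product B: score 735 ≥ 640; DTI 37.9% ≤ 50%; LTV 77.1% ≤ 85%; reserves 10.3 ≥ 9 mo → qualifies.
Product C: score 735 ≥ 700; DTI 37.9% > 36%; LTV 77.1% ≤ 100%; employment 29 ≥ 24 mo; reserves 10.3 ≥ 9 mo → does not qualify.
Qualifying: Product A, Product B. Lowest rate is 7.71% → Product A.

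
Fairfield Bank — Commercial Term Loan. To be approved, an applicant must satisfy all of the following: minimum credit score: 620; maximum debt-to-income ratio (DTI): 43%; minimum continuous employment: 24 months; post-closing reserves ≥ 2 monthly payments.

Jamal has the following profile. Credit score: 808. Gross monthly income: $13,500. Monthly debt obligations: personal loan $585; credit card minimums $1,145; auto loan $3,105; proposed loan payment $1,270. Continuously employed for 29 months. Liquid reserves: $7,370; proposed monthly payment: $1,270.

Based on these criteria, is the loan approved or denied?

Credit score 808 ≥ 620 (meets)
Total monthly debts = (585 + 1,145 + 3,105 + 1,270) = 6,105. Debt-to-income = 6,105/13,500 = 45.2% — over 43% limit
Employment 29 ≥ 24 months
Reserves: 7,370 ÷ 1,270 = 5.8 months (meets 2-month minimum)
Fails on DTI.

Denied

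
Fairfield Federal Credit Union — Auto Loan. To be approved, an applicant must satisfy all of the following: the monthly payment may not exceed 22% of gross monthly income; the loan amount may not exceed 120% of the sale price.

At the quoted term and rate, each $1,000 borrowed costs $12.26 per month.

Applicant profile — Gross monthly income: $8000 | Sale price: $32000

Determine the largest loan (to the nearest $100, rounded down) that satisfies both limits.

$38,400

Payment cap: 22% × $8,000 = $1,760/month.
At $12.26 per $1,000, that supports 1,760/12.26 × 1,000 ≈ $143,556 → $143,500.
LTV cap: 120% × $32,000 = $38,400 → $38,400.
Binding constraint: loan-to-value.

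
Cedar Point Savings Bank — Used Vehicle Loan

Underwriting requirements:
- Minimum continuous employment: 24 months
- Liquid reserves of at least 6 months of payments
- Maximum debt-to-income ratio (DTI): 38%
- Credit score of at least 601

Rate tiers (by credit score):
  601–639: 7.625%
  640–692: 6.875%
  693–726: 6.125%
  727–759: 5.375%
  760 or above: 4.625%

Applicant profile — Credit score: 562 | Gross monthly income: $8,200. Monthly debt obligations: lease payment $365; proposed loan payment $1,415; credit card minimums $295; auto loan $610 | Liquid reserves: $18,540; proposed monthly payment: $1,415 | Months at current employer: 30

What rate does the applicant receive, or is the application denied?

Credit score 562 < 601 (below minimum)
Employment 30 ≥ 24 months
Total monthly debts = (365 + 1,415 + 295 + 610) = 2,685. Debt-to-income = 2,685/8,200 = 32.7% — meets 38% limit
Reserves = 18,540/1,415 = 13.1 months ≥ 6
Not all requirements met → denied.

Denied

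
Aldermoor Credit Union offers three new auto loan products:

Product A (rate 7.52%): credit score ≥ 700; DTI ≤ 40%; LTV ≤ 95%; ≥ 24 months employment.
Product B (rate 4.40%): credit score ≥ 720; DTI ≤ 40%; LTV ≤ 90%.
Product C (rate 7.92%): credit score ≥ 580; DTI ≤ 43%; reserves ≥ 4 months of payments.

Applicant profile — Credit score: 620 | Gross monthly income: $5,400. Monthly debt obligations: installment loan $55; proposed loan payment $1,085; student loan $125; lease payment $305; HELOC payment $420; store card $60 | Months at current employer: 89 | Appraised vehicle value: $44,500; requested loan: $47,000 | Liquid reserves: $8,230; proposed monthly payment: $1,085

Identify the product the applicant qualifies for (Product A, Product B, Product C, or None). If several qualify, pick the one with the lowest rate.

Product C

Total debts = (55 + 1,085 + 125 + 305 + 420 + 60) = 2,050; DTI = 2,050/5,400 = 38%.
LTV = 47,000/44,500 = 105.6%.
Reserves = 8,230/1,085 = 7.6 months.
Product A: score 620 < 700; DTI 38% ≤ 40%; LTV 105.6% > 95%; employment 89 ≥ 24 mo → does not qualify.
Product B: score 620 < 720; DTI 38% ≤ 40%; LTV 105.6% > 90% → does not qualify.
Product C: score 620 ≥ 580; DTI 38% ≤ 43%; reserves 7.6 ≥ 4 mo → qualifies.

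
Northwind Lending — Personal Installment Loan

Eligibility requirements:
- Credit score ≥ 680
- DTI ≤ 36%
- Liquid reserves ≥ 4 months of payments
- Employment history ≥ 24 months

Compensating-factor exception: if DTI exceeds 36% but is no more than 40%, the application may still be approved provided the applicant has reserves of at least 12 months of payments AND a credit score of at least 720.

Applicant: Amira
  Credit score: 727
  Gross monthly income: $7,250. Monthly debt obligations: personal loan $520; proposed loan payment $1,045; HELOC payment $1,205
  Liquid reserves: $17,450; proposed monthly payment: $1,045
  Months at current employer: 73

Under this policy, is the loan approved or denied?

Approved

Credit score 727 ≥ 680 (meets base)
Total debts = (520 + 1,045 + 1,205) = 2,770. DTI: 2,770 ÷ 7,250 = 38.2%, over the 36% base limit.
Reserves = 17,450/1,045 = 16.7 months ≥ 4
Employment 73 ≥ 24 months
38.2% falls in the override range (36%–40%), so the compensating-factor test applies.
Override check — reserves: 16.7 mo (ok); score: 727 (ok).
Both override conditions satisfied; DTI exception granted.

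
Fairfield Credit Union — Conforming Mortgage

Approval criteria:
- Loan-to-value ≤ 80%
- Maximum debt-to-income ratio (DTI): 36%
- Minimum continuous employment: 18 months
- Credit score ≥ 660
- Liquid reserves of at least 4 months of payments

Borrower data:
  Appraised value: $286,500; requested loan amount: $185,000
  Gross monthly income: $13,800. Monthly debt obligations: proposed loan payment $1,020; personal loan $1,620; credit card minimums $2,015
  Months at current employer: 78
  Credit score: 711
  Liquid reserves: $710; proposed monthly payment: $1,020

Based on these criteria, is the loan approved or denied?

Denied

LTV: 185,000 ÷ 286,500 = 64.6%, within 80% cap
Total monthly debts = (1,020 + 1,620 + 2,015) = 4,655. DTI = 4,655/13,800 = 33.7% ≤ 36%
Employment 78 ≥ 18 months
Credit score 711 ≥ 660 (meets)
Reserves: 710 ÷ 1,020 = 0.7 months (below 4-month minimum)
Fails on reserves.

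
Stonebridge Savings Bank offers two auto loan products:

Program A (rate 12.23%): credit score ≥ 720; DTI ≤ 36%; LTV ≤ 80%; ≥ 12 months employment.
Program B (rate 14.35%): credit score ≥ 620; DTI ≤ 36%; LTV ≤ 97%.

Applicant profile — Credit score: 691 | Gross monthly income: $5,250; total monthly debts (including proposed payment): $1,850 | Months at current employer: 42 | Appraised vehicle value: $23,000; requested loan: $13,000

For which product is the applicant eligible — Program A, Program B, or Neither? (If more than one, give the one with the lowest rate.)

Program B

DTI = 1,850/5,250 = 35.2%.
LTV = 13,000/23,000 = 56.5%.
Program A: score 691 < 720; DTI 35.2% ≤ 36%; LTV 56.5% ≤ 80%; employment 42 ≥ 12 mo → does not qualify.
Program B: score 691 ≥ 620; DTI 35.2% ≤ 36%; LTV 56.5% ≤ 97% → qualifies.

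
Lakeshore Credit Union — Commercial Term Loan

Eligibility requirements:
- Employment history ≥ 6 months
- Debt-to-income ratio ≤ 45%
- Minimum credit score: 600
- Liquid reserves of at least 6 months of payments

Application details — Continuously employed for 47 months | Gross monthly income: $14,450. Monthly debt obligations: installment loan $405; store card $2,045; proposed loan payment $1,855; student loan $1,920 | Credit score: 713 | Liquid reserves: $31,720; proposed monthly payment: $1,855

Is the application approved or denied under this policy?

Employment 47 ≥ 6 months
Total monthly debts = (405 + 2,045 + 1,855 + 1,920) = 6,225. DTI: 6,225 ÷ 14,450 = 43.1%, within the 45% cap
Credit score 713 ≥ 600 (meets)
Liquid reserves cover 31,720/1,855 = 17.1 months — ≥ 6 required
All criteria satisfied.

Approved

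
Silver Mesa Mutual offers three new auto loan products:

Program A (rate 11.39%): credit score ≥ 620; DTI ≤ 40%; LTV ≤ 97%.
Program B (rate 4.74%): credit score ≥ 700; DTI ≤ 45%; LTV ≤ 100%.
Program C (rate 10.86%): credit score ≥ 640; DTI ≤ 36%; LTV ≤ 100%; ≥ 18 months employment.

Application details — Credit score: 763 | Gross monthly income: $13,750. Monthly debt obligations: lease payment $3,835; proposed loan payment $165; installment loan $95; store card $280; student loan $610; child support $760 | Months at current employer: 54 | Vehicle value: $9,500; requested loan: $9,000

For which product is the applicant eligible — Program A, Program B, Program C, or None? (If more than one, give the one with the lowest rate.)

Program B

Total debts = (3,835 + 165 + 95 + 280 + 610 + 760) = 5,745; DTI = 5,745/13,750 = 41.8%.
LTV = 9,000/9,500 = 94.7%.
Program A: score 763 ≥ 620; DTI 41.8% > 40%; LTV 94.7% ≤ 97% → does not qualify.
Program B: score 763 ≥ 700; DTI 41.8% ≤ 45%; LTV 94.7% ≤ 100% → qualifies.
Program C: score 763 ≥ 640; DTI 41.8% > 36%; LTV 94.7% ≤ 100%; employment 54 ≥ 18 mo → does not qualify.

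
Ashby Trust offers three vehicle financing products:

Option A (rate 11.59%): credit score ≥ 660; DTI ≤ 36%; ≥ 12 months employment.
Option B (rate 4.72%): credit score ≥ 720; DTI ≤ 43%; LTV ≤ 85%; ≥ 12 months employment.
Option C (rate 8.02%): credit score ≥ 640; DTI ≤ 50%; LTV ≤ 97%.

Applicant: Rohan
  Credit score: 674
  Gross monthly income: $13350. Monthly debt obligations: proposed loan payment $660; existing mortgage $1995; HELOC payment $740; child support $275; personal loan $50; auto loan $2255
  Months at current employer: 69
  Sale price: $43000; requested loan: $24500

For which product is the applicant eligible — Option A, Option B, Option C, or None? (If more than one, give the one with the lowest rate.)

Option C

Total debts = (660 + 1,995 + 740 + 275 + 50 + 2,255) = 5,975; DTI = 5,975/13,350 = 44.8%.
LTV = 24,500/43,000 = 57%.
Option A: score 674 ≥ 660; DTI 44.8% > 36%; employment 69 ≥ 12 mo → does not qualify.
Option B: score 674 < 720; DTI 44.8% > 43%; LTV 57% ≤ 85%; employment 69 ≥ 12 mo → does not qualify.
Option C: score 674 ≥ 640; DTI 44.8% ≤ 50%; LTV 57% ≤ 97% → qualifies.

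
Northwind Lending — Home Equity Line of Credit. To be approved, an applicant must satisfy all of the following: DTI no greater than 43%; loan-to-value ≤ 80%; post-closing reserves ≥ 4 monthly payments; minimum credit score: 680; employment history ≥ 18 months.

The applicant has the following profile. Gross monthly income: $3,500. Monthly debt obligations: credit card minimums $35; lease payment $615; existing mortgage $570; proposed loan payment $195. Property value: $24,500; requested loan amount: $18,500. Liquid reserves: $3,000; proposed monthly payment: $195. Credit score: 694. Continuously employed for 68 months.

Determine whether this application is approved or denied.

Total monthly debts = (35 + 615 + 570 + 195) = 1,415. DTI: 1,415 ÷ 3,500 = 40.4%, within the 43% cap
LTV = 18,500/24,500 = 75.5% ≤ 80%
Liquid reserves cover 3,000/195 = 15.4 months — ≥ 4 required
Credit score 694 ≥ 680 (meets)
Employment 68 ≥ 18 months
All criteria satisfied.

Approved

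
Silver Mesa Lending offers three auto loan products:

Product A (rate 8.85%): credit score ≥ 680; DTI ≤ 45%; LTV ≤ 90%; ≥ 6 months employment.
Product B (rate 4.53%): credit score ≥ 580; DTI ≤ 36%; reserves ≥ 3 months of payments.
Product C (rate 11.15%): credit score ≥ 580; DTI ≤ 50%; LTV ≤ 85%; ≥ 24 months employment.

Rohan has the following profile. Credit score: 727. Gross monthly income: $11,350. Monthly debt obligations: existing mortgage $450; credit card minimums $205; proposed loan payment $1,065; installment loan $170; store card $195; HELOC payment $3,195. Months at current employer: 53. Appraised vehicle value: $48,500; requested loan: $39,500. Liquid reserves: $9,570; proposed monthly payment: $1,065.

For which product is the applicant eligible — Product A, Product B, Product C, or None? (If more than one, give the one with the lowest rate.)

Total debts = (450 + 205 + 1,065 + 170 + 195 + 3,195) = 5,280; DTI = 5,280/11,350 = 46.5%.
LTV = 39,500/48,500 = 81.4%.
Reserves = 9,570/1,065 = 9.0 months.
Product A: score 727 ≥ 680; DTI 46.5% > 45%; LTV 81.4% ≤ 90%; employment 53 ≥ 6 mo → does not qualify.
Product B: score 727 ≥ 580; DTI 46.5% > 36%; reserves 9.0 ≥ 3 mo → does not qualify.
Product C: score 727 ≥ 580; DTI 46.5% ≤ 50%; LTV 81.4% ≤ 85%; employment 53 ≥ 24 mo → qualifies.

Product C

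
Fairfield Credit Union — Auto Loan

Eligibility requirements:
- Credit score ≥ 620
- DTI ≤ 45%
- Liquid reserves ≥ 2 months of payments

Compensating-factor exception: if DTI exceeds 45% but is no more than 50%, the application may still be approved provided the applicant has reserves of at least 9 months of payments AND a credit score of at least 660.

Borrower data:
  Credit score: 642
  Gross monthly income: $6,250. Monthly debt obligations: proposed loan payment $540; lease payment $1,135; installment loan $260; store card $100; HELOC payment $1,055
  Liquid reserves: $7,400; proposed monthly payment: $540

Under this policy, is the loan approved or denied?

Credit score 642 ≥ 620 (meets base)
Total debts = (540 + 1,135 + 260 + 100 + 1,055) = 3,090. DTI: 3,090 ÷ 6,250 = 49.4%, over the 45% base limit.
Reserves = 7,400/540 = 13.7 months ≥ 2
DTI 49.4% is within the 45%–50% exception band; checking compensating factors.
Override check — reserves: 13.7 mo (ok); score: 642 (below 660).
Compensating-factor requirement not fully met.

Denied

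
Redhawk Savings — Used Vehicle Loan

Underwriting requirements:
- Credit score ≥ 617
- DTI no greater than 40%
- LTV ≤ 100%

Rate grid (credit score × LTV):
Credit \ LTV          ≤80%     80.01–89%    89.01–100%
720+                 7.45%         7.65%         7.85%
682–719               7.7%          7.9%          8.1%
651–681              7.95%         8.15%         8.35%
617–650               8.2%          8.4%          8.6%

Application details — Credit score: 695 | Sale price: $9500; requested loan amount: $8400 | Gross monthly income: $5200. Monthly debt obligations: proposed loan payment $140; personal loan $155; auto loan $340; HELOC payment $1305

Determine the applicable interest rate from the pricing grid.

7.9%

Credit score 695 ≥ 617; Total monthly debts = (140 + 155 + 340 + 1,305) = 1,940. Debt-to-income = 1,940/5,200 = 37.3% — meets 40% limit
LTV: 8,400 ÷ 9,500 = 88.4%, within 100% cap
Credit 695 → row 682–719; LTV 88.4% → column 80.01–89%. Grid cell → 7.9%.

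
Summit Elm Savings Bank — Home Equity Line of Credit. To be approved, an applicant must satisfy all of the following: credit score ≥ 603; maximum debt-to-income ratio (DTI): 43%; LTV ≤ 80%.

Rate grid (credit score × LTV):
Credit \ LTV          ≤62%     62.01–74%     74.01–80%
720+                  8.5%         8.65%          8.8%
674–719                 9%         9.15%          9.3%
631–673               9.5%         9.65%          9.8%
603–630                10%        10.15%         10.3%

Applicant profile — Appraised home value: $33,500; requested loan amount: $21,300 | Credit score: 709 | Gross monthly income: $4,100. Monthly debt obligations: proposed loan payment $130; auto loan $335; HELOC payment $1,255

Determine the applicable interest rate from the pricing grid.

Credit score 709 ≥ 603; Total monthly debts = (130 + 335 + 1,255) = 1,720. Debt-to-income = 1,720/4,100 = 42% — meets 43% limit
LTV: 21,300 ÷ 33,500 = 63.6%, within 80% cap
Credit 709 → row 674–719; LTV 63.6% → column 62.01–74%. Grid cell → 9.15%.

9.15%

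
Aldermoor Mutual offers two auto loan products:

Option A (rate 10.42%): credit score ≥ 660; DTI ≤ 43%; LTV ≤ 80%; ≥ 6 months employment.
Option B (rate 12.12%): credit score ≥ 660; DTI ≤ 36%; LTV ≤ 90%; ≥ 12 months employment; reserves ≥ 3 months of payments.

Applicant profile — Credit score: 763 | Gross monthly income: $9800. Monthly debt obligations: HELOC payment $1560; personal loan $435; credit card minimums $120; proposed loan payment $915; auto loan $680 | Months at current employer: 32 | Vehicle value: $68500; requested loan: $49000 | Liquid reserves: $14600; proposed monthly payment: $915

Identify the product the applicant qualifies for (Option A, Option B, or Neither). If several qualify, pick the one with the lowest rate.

Option A

Total debts = (1,560 + 435 + 120 + 915 + 680) = 3,710; DTI = 3,710/9,800 = 37.9%.
LTV = 49,000/68,500 = 71.5%.
Reserves = 14,600/915 = 16.0 months.
Option A: score 763 ≥ 660; DTI 37.9% ≤ 43%; LTV 71.5% ≤ 80%; employment 32 ≥ 6 mo → qualifies.
Option B: score 763 ≥ 660; DTI 37.9% > 36%; LTV 71.5% ≤ 90%; employment 32 ≥ 12 mo; reserves 16.0 ≥ 3 mo → does not qualify.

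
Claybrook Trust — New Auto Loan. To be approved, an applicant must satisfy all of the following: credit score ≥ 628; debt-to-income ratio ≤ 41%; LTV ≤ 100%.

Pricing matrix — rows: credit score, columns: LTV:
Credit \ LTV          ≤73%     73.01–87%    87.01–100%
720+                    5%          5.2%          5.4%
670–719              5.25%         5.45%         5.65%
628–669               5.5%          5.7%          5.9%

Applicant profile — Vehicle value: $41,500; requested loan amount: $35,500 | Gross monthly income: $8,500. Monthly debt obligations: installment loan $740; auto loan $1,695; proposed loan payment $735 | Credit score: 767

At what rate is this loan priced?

5.2%

Credit score 767 ≥ 628; Total monthly debts = (740 + 1,695 + 735) = 3,170. DTI: 3,170 ÷ 8,500 = 37.3%, within the 41% cap
LTV: 35,500 ÷ 41,500 = 85.5%, within 100% cap
Row: 767 falls in 720+. Column: 85.5% falls in 73.01–87%. Rate = 5.2%.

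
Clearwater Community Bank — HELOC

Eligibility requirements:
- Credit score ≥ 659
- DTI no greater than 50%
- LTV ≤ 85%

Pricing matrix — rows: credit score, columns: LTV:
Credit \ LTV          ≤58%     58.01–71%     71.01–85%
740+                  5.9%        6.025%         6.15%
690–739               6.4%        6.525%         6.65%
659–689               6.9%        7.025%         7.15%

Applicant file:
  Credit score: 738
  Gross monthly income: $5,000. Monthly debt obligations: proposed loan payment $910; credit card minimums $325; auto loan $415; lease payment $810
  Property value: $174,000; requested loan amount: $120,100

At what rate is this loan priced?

Credit score 738 ≥ 659; Total monthly debts = (910 + 325 + 415 + 810) = 2,460. DTI = 2,460/5,000 = 49.2% ≤ 50%
LTV: 120,100 ÷ 174,000 = 69%, within 85% cap
Row: 738 falls in 690–739. Column: 69% falls in 58.01–71%. Rate = 6.525%.

6.525%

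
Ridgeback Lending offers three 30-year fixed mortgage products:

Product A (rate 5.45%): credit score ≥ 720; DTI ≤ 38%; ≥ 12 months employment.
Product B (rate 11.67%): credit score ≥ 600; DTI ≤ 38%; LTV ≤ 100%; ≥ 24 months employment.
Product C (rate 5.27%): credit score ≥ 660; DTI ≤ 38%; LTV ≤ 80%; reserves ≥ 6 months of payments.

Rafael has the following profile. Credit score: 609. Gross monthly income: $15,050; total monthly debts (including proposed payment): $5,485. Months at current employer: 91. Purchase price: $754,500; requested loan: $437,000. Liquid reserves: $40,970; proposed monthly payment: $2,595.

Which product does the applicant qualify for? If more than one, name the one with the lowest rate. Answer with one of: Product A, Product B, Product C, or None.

Product B

DTI = 5,485/15,050 = 36.4%.
LTV = 437,000/754,500 = 57.9%.
Reserves = 40,970/2,595 = 15.8 months.
Product A: score 609 < 720; DTI 36.4% ≤ 38%; employment 91 ≥ 12 mo → does not qualify.
Product B: score 609 ≥ 600; DTI 36.4% ≤ 38%; LTV 57.9% ≤ 100%; employment 91 ≥ 24 mo → qualifies.
Product C: score 609 < 660; DTI 36.4% ≤ 38%; LTV 57.9% ≤ 80%; reserves 15.8 ≥ 6 mo → does not qualify.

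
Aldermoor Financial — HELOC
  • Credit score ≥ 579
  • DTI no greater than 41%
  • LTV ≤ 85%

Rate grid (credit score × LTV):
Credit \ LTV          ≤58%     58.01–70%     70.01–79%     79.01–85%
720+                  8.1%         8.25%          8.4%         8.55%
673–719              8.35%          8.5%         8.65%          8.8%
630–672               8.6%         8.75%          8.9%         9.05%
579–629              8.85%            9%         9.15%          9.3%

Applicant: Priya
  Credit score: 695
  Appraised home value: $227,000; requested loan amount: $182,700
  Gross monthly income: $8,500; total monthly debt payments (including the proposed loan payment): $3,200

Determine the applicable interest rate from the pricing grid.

Credit score 695 ≥ 579; DTI = 3,200/8,500 = 37.6% ≤ 41%
LTV = 182,700/227,000 = 80.5% ≤ 85%
Row: 695 falls in 673–719. Column: 80.5% falls in 79.01–85%. Rate = 8.8%.

8.8%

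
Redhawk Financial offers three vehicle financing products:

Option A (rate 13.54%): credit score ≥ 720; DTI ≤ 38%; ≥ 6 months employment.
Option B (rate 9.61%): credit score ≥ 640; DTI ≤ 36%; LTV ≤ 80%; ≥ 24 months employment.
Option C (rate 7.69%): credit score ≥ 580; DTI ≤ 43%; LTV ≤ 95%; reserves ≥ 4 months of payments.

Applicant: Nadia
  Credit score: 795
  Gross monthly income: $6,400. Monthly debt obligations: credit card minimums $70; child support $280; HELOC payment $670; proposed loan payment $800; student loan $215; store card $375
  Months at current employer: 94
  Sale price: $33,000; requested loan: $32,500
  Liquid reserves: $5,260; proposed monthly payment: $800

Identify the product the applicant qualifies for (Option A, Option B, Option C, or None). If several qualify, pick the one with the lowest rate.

Option A

Total debts = (70 + 280 + 670 + 800 + 215 + 375) = 2,410; DTI = 2,410/6,400 = 37.7%.
LTV = 32,500/33,000 = 98.5%.
Reserves = 5,260/800 = 6.6 months.
Option A: score 795 ≥ 720; DTI 37.7% ≤ 38%; employment 94 ≥ 6 mo → qualifies.
Option B: score 795 ≥ 640; DTI 37.7% > 36%; LTV 98.5% > 80%; employment 94 ≥ 24 mo → does not qualify.
Option C: score 795 ≥ 580; DTI 37.7% ≤ 43%; LTV 98.5% > 95%; reserves 6.6 ≥ 4 mo → does not qualify.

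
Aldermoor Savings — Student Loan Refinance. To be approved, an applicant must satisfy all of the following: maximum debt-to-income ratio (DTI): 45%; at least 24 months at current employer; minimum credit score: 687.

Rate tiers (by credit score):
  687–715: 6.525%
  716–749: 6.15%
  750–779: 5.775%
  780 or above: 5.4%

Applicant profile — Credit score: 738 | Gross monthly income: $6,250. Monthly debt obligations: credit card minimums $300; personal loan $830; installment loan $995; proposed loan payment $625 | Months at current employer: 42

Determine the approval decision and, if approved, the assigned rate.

Credit score 738 ≥ 687 (meets minimum)
Employment 42 ≥ 24 months
Total monthly debts = (300 + 830 + 995 + 625) = 2,750. Debt-to-income = 2,750/6,250 = 44% — meets 45% limit
All requirements met. Score 738 falls in the 716–749 tier → 6.15%.

Approved at 6.15%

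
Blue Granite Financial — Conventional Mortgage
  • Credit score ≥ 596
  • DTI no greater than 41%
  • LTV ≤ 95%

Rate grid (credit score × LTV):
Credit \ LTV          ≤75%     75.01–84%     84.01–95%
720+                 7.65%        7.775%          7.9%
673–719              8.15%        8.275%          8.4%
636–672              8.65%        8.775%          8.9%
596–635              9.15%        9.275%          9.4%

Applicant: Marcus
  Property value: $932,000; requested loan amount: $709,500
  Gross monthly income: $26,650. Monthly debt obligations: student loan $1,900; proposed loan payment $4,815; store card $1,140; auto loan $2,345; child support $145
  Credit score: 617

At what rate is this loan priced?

Credit score 617 ≥ 596; Total monthly debts = (1,900 + 4,815 + 1,140 + 2,345 + 145) = 10,345. Debt-to-income = 10,345/26,650 = 38.8% — meets 41% limit
Loan-to-value = 709,500/932,000 = 76.1% — pass (95% max)
Credit 617 → row 596–635; LTV 76.1% → column 75.01–84%. Grid cell → 9.275%.

9.275%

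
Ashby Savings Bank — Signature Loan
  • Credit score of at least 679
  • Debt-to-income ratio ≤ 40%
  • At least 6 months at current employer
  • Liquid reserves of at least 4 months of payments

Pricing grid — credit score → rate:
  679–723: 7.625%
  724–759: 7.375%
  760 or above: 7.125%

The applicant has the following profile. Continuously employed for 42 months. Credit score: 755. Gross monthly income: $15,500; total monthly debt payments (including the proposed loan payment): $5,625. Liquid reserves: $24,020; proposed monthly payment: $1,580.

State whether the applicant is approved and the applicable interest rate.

Credit score 755 ≥ 679 (meets minimum)
DTI = 5,625/15,500 = 36.3% ≤ 40%
Employment 42 ≥ 6 months
Reserves: 24,020 ÷ 1,580 = 15.2 months (meets 4-month minimum)
All requirements met. Score 755 falls in the 724–759 tier → 7.375%.

Approved at 7.375%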